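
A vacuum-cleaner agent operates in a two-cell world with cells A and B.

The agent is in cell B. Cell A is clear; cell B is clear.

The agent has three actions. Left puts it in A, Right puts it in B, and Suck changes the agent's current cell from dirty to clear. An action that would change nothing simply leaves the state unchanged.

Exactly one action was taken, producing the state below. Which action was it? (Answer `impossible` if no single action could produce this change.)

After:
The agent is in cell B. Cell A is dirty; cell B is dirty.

try  Left: in A — A clear, B clear
try Right: in B — A clear, B clear
try  Suck: in B — A clear, B clear
no single action produces the after-state

impossible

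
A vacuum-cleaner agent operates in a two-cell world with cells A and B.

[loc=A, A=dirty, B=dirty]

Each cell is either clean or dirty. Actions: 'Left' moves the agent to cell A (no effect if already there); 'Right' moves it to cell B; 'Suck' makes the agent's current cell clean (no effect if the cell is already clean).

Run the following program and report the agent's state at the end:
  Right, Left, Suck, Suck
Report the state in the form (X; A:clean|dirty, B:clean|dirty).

(A; A:clean, B:dirty)

1. Right → (B; A:dirty, B:dirty)
2. Left → (A; A:dirty, B:dirty)
3. Suck → (A; A:clean, B:dirty)
4. Suck → (A; A:clean, B:dirty)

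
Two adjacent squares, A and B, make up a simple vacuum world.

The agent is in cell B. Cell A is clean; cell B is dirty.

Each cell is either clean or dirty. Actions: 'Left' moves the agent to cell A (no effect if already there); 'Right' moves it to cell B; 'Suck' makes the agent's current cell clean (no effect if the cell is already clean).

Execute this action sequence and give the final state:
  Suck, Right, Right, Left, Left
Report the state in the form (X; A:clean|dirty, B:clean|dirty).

(A; A:clean, B:clean)

t=1 Suck ⇒ (B; A:clean, B:clean)
t=2 Right ⇒ (B; A:clean, B:clean)
t=3 Right ⇒ (B; A:clean, B:clean)
t=4 Left ⇒ (A; A:clean, B:clean)
t=5 Left ⇒ (A; A:clean, B:clean)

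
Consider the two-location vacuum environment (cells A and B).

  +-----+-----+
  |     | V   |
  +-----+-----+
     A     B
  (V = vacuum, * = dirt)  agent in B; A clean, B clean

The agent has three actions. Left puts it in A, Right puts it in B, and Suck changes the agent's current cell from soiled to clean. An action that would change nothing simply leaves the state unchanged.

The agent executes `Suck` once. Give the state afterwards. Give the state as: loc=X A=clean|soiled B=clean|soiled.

loc=B A=clean B=clean

start: loc=B A=clean B=clean
1) do Suck; now loc=B A=clean B=clean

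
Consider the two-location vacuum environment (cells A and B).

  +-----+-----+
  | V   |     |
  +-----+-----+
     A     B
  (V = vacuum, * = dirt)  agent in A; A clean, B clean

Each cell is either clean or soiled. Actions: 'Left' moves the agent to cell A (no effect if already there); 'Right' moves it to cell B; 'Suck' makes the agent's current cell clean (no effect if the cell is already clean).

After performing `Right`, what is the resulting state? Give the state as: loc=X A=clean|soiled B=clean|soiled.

loc=B A=clean B=clean

start: loc=A A=clean B=clean
1. Right → loc=B A=clean B=clean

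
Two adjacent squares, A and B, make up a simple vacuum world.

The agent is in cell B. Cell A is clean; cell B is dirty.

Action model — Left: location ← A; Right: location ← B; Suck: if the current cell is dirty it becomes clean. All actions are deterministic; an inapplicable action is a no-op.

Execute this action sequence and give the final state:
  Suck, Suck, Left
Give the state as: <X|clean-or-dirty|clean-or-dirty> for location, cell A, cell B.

[1] after Suck: <B|clean|clean>
[2] after Suck: <B|clean|clean>
[3] after Left: <A|clean|clean>

<A|clean|clean>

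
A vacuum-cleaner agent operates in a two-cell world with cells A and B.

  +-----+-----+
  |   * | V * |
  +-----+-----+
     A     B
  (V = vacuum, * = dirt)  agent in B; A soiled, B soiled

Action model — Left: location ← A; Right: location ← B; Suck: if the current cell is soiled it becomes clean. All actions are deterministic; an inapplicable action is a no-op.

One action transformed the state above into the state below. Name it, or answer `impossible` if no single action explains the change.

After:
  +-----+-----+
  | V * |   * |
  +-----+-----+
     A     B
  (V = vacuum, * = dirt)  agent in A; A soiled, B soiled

Left

try  Left: (A; A:soiled, B:soiled)  ← match
try Right: (B; A:soiled, B:soiled)
try  Suck: (B; A:soiled, B:clean)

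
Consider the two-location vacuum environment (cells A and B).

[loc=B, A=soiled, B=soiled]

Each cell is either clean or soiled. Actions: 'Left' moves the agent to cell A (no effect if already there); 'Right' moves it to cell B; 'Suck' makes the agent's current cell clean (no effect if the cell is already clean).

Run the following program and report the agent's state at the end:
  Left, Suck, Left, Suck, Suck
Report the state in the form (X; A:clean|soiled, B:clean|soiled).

t=1 Left ⇒ (A; A:soiled, B:soiled)
t=2 Suck ⇒ (A; A:clean, B:soiled)
t=3 Left ⇒ (A; A:clean, B:soiled)
t=4 Suck ⇒ (A; A:clean, B:soiled)
t=5 Suck ⇒ (A; A:clean, B:soiled)

(A; A:clean, B:soiled)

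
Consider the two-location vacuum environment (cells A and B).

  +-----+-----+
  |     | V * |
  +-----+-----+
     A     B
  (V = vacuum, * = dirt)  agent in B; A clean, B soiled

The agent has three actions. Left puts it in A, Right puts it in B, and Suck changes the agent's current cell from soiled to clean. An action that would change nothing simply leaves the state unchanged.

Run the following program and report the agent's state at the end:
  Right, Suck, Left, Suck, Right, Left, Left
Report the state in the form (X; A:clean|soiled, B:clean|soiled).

1. Right → (B; A:clean, B:soiled)
2. Suck → (B; A:clean, B:clean)
3. Left → (A; A:clean, B:clean)
4. Suck → (A; A:clean, B:clean)
5. Right → (B; A:clean, B:clean)
6. Left → (A; A:clean, B:clean)
7. Left → (A; A:clean, B:clean)

(A; A:clean, B:clean)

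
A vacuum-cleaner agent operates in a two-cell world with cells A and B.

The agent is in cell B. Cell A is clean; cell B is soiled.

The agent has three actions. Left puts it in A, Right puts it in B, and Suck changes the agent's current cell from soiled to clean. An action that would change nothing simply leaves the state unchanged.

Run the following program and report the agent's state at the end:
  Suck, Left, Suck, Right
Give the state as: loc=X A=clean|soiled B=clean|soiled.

t=1 Suck ⇒ loc=B A=clean B=clean
t=2 Left ⇒ loc=A A=clean B=clean
t=3 Suck ⇒ loc=A A=clean B=clean
t=4 Right ⇒ loc=B A=clean B=clean

loc=B A=clean B=clean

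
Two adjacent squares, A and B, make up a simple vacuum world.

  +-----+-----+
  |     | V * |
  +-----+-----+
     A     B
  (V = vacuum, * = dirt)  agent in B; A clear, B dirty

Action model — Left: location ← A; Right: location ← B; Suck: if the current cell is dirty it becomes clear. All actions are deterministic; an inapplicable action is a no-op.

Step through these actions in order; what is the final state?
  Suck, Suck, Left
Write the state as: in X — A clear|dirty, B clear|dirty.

in A — A clear, B clear

t=1 Suck ⇒ in B — A clear, B clear
t=2 Suck ⇒ in B — A clear, B clear
t=3 Left ⇒ in A — A clear, B clear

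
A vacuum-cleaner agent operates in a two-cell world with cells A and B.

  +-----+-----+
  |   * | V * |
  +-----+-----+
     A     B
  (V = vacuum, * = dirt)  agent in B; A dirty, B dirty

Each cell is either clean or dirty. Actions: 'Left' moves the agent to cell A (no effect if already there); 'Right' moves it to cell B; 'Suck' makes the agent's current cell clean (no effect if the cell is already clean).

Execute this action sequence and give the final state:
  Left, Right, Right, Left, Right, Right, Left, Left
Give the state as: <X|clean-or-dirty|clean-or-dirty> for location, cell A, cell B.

1) do Left; now <A|dirty|dirty>
2) do Right; now <B|dirty|dirty>
3) do Right; now <B|dirty|dirty>
4) do Left; now <A|dirty|dirty>
5) do Right; now <B|dirty|dirty>
6) do Right; now <B|dirty|dirty>
7) do Left; now <A|dirty|dirty>
8) do Left; now <A|dirty|dirty>

<A|dirty|dirty>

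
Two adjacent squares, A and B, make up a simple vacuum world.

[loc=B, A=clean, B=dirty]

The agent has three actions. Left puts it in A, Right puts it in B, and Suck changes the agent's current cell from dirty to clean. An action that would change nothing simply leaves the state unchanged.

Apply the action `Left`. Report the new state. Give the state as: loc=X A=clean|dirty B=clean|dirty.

start: loc=B A=clean B=dirty
t=1 Left ⇒ loc=A A=clean B=dirty

loc=A A=clean B=dirty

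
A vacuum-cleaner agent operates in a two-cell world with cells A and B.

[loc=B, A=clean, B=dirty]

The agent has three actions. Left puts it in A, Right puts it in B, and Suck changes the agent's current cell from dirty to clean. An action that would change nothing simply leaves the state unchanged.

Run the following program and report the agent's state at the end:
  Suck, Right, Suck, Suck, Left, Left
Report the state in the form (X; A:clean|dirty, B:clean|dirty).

step 1/6 (Suck): (B; A:clean, B:clean)
step 2/6 (Right): (B; A:clean, B:clean)
step 3/6 (Suck): (B; A:clean, B:clean)
step 4/6 (Suck): (B; A:clean, B:clean)
step 5/6 (Left): (A; A:clean, B:clean)
step 6/6 (Left): (A; A:clean, B:clean)

(A; A:clean, B:clean)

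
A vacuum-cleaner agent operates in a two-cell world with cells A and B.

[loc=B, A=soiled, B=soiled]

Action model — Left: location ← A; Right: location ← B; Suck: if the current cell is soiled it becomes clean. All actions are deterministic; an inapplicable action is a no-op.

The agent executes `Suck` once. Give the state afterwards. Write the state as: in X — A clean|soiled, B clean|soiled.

start: in B — A soiled, B soiled
step 1/1 (Suck): in B — A soiled, B clean

in B — A soiled, B clean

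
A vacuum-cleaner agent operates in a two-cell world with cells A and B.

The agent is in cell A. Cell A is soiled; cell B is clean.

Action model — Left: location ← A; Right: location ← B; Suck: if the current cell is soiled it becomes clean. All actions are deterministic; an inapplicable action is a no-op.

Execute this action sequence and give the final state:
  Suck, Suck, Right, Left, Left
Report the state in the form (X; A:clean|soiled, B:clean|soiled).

1) do Suck; now (A; A:clean, B:clean)
2) do Suck; now (A; A:clean, B:clean)
3) do Right; now (B; A:clean, B:clean)
4) do Left; now (A; A:clean, B:clean)
5) do Left; now (A; A:clean, B:clean)

(A; A:clean, B:clean)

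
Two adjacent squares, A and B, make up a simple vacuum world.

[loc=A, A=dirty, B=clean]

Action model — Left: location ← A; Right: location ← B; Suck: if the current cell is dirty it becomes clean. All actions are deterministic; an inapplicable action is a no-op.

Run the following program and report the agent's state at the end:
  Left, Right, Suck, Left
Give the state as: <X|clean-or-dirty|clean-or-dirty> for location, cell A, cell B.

<A|dirty|clean>

t=1 Left ⇒ <A|dirty|clean>
t=2 Right ⇒ <B|dirty|clean>
t=3 Suck ⇒ <B|dirty|clean>
t=4 Left ⇒ <A|dirty|clean>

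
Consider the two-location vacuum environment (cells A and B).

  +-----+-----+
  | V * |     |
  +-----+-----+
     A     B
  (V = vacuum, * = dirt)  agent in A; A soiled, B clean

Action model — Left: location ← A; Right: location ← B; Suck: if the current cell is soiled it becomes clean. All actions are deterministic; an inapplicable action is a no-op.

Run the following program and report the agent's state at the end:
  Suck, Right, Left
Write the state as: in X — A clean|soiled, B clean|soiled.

in A — A clean, B clean

1. Suck → in A — A clean, B clean
2. Right → in B — A clean, B clean
3. Left → in A — A clean, B clean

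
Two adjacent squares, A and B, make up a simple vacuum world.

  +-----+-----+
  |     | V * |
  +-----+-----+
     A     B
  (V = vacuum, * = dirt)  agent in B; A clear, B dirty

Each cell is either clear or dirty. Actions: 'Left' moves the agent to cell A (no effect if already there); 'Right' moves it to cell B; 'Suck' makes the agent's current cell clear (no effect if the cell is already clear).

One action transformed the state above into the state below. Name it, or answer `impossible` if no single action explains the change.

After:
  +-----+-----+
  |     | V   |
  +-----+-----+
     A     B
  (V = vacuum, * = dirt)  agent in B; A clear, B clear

try  Left: (A; A:clear, B:dirty)
try Right: (B; A:clear, B:dirty)
try  Suck: (B; A:clear, B:clear)  ← match

Suck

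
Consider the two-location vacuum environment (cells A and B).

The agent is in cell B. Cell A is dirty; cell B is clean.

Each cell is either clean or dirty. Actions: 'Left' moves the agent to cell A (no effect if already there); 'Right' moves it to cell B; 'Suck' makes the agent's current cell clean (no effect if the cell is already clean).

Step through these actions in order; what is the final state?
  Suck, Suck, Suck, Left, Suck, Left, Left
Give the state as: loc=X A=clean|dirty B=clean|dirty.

t=1 Suck ⇒ loc=B A=dirty B=clean
t=2 Suck ⇒ loc=B A=dirty B=clean
t=3 Suck ⇒ loc=B A=dirty B=clean
t=4 Left ⇒ loc=A A=dirty B=clean
t=5 Suck ⇒ loc=A A=clean B=clean
t=6 Left ⇒ loc=A A=clean B=clean
t=7 Left ⇒ loc=A A=clean B=clean

loc=A A=clean B=clean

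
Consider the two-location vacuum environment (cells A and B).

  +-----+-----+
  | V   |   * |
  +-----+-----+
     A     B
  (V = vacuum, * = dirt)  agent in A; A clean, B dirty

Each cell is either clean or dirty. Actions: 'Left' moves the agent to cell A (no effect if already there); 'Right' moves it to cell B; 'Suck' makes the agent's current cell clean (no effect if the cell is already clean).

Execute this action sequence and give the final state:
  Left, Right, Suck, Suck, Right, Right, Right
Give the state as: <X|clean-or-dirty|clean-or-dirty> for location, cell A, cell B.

step 1/7 (Left): <A|clean|dirty>
step 2/7 (Right): <B|clean|dirty>
step 3/7 (Suck): <B|clean|clean>
step 4/7 (Suck): <B|clean|clean>
step 5/7 (Right): <B|clean|clean>
step 6/7 (Right): <B|clean|clean>
step 7/7 (Right): <B|clean|clean>

<B|clean|clean>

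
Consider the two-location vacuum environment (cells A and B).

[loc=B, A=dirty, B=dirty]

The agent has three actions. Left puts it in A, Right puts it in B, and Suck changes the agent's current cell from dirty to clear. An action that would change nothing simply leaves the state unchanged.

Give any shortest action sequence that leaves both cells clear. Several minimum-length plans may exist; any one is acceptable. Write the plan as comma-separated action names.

Suck, Left, Suck

step 1/3 (Suck): <B|dirty|clear>
step 2/3 (Left): <A|dirty|clear>
step 3/3 (Suck): <A|clear|clear>
min 3: Suck B + move + Suck A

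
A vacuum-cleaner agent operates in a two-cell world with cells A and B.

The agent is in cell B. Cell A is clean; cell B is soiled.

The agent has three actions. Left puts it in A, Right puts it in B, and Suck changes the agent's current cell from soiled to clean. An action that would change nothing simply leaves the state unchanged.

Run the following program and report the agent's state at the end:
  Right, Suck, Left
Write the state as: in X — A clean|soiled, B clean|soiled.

step 1/3 (Right): in B — A clean, B soiled
step 2/3 (Suck): in B — A clean, B clean
step 3/3 (Left): in A — A clean, B clean

in A — A clean, B clean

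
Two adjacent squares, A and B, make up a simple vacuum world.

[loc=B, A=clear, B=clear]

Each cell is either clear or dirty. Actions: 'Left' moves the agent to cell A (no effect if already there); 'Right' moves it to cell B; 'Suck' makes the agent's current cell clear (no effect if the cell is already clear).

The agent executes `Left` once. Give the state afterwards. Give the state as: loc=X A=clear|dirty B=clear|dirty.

start: loc=B A=clear B=clear
step 1/1 (Left): loc=A A=clear B=clear

loc=A A=clear B=clear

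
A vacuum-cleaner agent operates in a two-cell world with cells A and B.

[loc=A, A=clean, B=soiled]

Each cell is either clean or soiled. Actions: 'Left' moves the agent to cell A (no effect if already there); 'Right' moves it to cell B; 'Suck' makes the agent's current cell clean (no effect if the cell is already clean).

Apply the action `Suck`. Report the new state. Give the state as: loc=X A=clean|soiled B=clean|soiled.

loc=A A=clean B=soiled

start: loc=A A=clean B=soiled
t=1 Suck ⇒ loc=A A=clean B=soiled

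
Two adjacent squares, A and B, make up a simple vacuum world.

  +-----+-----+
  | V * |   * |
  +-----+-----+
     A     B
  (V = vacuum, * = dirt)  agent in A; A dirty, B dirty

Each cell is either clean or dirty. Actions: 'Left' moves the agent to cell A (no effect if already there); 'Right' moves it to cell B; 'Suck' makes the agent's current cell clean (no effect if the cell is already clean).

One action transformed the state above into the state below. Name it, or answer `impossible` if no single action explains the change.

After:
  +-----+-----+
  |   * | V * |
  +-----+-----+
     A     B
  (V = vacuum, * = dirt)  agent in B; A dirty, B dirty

Right

try  Left: <A|dirty|dirty>
try Right: <B|dirty|dirty>  ← match
try  Suck: <A|clean|dirty>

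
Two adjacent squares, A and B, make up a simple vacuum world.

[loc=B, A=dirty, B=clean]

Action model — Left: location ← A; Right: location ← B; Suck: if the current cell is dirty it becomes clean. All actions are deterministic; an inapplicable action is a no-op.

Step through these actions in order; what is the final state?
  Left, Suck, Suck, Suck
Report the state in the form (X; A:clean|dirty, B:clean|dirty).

1) do Left; now (A; A:dirty, B:clean)
2) do Suck; now (A; A:clean, B:clean)
3) do Suck; now (A; A:clean, B:clean)
4) do Suck; now (A; A:clean, B:clean)

(A; A:clean, B:clean)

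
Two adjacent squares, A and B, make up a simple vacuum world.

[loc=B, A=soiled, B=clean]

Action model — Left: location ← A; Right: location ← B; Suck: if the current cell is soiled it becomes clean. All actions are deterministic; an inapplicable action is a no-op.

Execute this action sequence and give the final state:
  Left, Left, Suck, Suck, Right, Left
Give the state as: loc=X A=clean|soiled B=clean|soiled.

loc=A A=clean B=clean

step 1/6 (Left): loc=A A=soiled B=clean
step 2/6 (Left): loc=A A=soiled B=clean
step 3/6 (Suck): loc=A A=clean B=clean
step 4/6 (Suck): loc=A A=clean B=clean
step 5/6 (Right): loc=B A=clean B=clean
step 6/6 (Left): loc=A A=clean B=clean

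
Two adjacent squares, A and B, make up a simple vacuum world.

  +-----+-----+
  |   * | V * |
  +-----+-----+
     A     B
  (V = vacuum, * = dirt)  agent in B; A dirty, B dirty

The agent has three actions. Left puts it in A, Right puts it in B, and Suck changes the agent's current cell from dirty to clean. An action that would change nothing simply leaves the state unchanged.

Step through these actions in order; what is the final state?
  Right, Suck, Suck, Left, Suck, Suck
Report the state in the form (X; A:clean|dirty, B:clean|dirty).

(A; A:clean, B:clean)

[1] after Right: (B; A:dirty, B:dirty)
[2] after Suck: (B; A:dirty, B:clean)
[3] after Suck: (B; A:dirty, B:clean)
[4] after Left: (A; A:dirty, B:clean)
[5] after Suck: (A; A:clean, B:clean)
[6] after Suck: (A; A:clean, B:clean)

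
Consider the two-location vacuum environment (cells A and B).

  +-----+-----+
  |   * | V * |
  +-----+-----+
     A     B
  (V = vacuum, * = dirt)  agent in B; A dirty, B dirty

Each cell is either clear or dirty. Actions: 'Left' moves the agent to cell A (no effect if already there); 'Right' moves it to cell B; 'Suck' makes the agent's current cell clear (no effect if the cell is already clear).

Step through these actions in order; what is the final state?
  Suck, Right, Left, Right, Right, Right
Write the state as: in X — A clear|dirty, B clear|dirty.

Suck (#1): in B — A dirty, B clear
Right (#2): in B — A dirty, B clear
Left (#3): in A — A dirty, B clear
Right (#4): in B — A dirty, B clear
Right (#5): in B — A dirty, B clear
Right (#6): in B — A dirty, B clear

in B — A dirty, B clear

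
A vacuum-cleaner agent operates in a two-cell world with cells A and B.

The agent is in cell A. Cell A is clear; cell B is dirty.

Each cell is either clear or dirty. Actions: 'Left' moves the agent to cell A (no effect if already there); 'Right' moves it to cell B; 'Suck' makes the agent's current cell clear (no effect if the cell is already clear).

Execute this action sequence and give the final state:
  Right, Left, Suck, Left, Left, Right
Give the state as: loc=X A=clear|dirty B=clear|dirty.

loc=B A=clear B=dirty

t=1 Right ⇒ loc=B A=clear B=dirty
t=2 Left ⇒ loc=A A=clear B=dirty
t=3 Suck ⇒ loc=A A=clear B=dirty
t=4 Left ⇒ loc=A A=clear B=dirty
t=5 Left ⇒ loc=A A=clear B=dirty
t=6 Right ⇒ loc=B A=clear B=dirty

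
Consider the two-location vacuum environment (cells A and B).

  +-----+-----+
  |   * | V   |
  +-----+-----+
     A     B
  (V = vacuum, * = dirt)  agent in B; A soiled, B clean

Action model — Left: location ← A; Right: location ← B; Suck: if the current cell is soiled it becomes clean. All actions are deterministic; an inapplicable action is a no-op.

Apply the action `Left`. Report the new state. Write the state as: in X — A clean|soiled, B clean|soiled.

in A — A soiled, B clean

start: in B — A soiled, B clean
[1] after Left: in A — A soiled, B clean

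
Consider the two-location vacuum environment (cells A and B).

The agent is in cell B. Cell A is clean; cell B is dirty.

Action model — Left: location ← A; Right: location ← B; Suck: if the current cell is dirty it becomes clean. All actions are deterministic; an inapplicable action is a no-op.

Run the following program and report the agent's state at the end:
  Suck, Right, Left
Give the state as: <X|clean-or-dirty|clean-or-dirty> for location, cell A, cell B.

[1] after Suck: <B|clean|clean>
[2] after Right: <B|clean|clean>
[3] after Left: <A|clean|clean>

<A|clean|clean>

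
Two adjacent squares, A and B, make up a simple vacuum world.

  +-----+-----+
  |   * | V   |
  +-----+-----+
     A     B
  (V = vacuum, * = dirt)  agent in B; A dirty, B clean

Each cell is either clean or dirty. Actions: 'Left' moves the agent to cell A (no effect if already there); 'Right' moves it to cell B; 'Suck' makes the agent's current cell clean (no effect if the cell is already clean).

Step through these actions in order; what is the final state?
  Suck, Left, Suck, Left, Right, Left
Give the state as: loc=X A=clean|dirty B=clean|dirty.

loc=A A=clean B=clean

Suck (#1): loc=B A=dirty B=clean
Left (#2): loc=A A=dirty B=clean
Suck (#3): loc=A A=clean B=clean
Left (#4): loc=A A=clean B=clean
Right (#5): loc=B A=clean B=clean
Left (#6): loc=A A=clean B=clean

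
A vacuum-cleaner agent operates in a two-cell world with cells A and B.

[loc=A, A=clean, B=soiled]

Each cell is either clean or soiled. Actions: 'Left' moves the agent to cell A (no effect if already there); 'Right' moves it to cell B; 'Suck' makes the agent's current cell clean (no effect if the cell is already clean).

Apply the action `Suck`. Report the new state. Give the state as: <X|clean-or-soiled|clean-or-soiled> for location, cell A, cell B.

start: <A|clean|soiled>
1. Suck → <A|clean|soiled>

<A|clean|soiled>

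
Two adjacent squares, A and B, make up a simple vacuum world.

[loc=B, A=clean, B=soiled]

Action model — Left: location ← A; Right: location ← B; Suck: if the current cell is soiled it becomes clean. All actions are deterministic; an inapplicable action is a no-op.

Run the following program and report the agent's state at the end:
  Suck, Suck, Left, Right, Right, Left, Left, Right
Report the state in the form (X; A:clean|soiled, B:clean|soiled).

1. Suck → (B; A:clean, B:clean)
2. Suck → (B; A:clean, B:clean)
3. Left → (A; A:clean, B:clean)
4. Right → (B; A:clean, B:clean)
5. Right → (B; A:clean, B:clean)
6. Left → (A; A:clean, B:clean)
7. Left → (A; A:clean, B:clean)
8. Right → (B; A:clean, B:clean)

(B; A:clean, B:clean)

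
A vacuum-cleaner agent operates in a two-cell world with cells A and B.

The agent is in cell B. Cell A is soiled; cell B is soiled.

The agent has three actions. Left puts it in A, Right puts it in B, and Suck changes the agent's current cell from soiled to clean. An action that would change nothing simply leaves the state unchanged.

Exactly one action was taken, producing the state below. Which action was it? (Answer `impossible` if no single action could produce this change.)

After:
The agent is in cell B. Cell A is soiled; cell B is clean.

try  Left: in A — A soiled, B soiled
try Right: in B — A soiled, B soiled
try  Suck: in B — A soiled, B clean  ← match

Suck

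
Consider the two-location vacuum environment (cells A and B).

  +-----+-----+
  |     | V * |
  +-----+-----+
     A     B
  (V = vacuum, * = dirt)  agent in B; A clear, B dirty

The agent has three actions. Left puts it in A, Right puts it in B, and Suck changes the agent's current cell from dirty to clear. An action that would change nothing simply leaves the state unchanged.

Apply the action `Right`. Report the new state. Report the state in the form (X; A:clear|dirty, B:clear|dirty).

(B; A:clear, B:dirty)

start: (B; A:clear, B:dirty)
step 1/1 (Right): (B; A:clear, B:dirty)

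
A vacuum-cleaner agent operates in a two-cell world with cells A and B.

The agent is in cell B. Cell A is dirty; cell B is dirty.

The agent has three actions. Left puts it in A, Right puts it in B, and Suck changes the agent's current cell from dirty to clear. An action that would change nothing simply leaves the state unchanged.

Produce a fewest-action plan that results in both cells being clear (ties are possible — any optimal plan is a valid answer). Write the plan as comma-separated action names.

Suck, Left, Suck

1) do Suck; now <B|dirty|clear>
2) do Left; now <A|dirty|clear>
3) do Suck; now <A|clear|clear>
min 3: Suck B + move + Suck A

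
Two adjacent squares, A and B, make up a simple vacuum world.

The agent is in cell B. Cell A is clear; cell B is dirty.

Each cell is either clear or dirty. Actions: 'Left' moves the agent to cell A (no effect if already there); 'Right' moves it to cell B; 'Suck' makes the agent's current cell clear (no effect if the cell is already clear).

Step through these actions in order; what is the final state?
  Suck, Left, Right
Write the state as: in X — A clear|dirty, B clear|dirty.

in B — A clear, B clear

step 1/3 (Suck): in B — A clear, B clear
step 2/3 (Left): in A — A clear, B clear
step 3/3 (Right): in B — A clear, B clear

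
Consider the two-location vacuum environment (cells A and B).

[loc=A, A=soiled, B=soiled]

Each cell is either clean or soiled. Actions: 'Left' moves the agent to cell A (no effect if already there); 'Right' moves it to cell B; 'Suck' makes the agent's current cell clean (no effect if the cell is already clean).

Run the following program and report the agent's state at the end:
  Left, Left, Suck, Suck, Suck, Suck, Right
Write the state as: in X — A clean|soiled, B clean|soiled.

1) do Left; now in A — A soiled, B soiled
2) do Left; now in A — A soiled, B soiled
3) do Suck; now in A — A clean, B soiled
4) do Suck; now in A — A clean, B soiled
5) do Suck; now in A — A clean, B soiled
6) do Suck; now in A — A clean, B soiled
7) do Right; now in B — A clean, B soiled

in B — A clean, B soiled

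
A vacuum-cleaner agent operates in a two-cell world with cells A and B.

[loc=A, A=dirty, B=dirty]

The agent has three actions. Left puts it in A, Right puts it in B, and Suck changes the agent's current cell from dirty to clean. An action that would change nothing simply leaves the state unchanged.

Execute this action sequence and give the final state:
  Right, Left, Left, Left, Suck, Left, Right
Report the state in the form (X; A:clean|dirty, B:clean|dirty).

t=1 Right ⇒ (B; A:dirty, B:dirty)
t=2 Left ⇒ (A; A:dirty, B:dirty)
t=3 Left ⇒ (A; A:dirty, B:dirty)
t=4 Left ⇒ (A; A:dirty, B:dirty)
t=5 Suck ⇒ (A; A:clean, B:dirty)
t=6 Left ⇒ (A; A:clean, B:dirty)
t=7 Right ⇒ (B; A:clean, B:dirty)

(B; A:clean, B:dirty)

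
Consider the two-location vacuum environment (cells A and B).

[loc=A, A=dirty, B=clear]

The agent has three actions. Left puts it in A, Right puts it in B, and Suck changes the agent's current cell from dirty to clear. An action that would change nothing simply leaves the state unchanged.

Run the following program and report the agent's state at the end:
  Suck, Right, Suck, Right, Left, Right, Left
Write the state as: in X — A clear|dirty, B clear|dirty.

1) do Suck; now in A — A clear, B clear
2) do Right; now in B — A clear, B clear
3) do Suck; now in B — A clear, B clear
4) do Right; now in B — A clear, B clear
5) do Left; now in A — A clear, B clear
6) do Right; now in B — A clear, B clear
7) do Left; now in A — A clear, B clear

in A — A clear, B clear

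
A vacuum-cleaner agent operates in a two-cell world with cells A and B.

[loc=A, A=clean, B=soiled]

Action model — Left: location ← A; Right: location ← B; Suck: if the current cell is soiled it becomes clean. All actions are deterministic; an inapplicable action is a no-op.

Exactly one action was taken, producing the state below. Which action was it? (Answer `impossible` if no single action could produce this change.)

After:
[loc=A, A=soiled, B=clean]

impossible

try  Left: (A; A:clean, B:soiled)
try Right: (B; A:clean, B:soiled)
try  Suck: (A; A:clean, B:soiled)
no single action produces the after-state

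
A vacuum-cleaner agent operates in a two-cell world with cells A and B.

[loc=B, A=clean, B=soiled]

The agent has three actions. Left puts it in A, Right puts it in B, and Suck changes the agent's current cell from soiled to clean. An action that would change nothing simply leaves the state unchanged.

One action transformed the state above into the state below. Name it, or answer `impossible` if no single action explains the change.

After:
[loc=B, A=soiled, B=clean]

try  Left: <A|clean|soiled>
try Right: <B|clean|soiled>
try  Suck: <B|clean|clean>
no single action produces the after-state

impossible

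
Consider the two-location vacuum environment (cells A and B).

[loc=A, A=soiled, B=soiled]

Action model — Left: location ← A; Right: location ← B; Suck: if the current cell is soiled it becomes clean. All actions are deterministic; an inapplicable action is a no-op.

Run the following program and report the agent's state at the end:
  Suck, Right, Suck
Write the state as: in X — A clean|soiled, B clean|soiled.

in B — A clean, B clean

Suck (#1): in A — A clean, B soiled
Right (#2): in B — A clean, B soiled
Suck (#3): in B — A clean, B clean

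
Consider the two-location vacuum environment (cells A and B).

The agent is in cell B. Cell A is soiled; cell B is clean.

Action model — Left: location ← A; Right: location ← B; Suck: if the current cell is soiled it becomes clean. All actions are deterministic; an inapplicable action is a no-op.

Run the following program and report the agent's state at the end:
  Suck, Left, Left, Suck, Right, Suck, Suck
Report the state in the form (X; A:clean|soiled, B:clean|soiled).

1) do Suck; now (B; A:soiled, B:clean)
2) do Left; now (A; A:soiled, B:clean)
3) do Left; now (A; A:soiled, B:clean)
4) do Suck; now (A; A:clean, B:clean)
5) do Right; now (B; A:clean, B:clean)
6) do Suck; now (B; A:clean, B:clean)
7) do Suck; now (B; A:clean, B:clean)

(B; A:clean, B:clean)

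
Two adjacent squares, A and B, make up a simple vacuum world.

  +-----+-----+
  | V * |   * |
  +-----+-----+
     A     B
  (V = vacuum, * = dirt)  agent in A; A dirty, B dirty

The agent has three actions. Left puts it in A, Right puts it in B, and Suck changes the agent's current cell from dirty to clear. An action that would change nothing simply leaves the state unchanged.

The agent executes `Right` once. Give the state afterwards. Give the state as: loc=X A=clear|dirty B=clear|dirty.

loc=B A=dirty B=dirty

start: loc=A A=dirty B=dirty
Right (#1): loc=B A=dirty B=dirty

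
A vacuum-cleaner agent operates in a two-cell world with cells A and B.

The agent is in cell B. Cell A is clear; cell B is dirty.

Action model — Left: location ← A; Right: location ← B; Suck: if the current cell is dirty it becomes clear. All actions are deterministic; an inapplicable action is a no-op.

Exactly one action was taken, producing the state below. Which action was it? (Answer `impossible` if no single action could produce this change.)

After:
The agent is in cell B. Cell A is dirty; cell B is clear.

try  Left: (A; A:clear, B:dirty)
try Right: (B; A:clear, B:dirty)
try  Suck: (B; A:clear, B:clear)
no single action produces the after-state

impossible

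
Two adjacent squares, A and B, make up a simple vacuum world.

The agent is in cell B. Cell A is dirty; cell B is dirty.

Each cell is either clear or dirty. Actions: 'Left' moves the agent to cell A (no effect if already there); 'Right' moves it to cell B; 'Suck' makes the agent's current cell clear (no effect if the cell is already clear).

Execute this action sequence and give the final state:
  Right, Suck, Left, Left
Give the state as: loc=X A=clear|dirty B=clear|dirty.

1. Right → loc=B A=dirty B=dirty
2. Suck → loc=B A=dirty B=clear
3. Left → loc=A A=dirty B=clear
4. Left → loc=A A=dirty B=clear

loc=A A=dirty B=clear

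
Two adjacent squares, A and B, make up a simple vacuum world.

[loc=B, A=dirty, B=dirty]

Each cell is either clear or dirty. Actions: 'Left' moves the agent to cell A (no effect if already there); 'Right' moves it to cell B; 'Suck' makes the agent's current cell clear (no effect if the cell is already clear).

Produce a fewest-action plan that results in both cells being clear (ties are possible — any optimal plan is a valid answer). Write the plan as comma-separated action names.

Suck, Left, Suck

t=1 Suck ⇒ <B|dirty|clear>
t=2 Left ⇒ <A|dirty|clear>
t=3 Suck ⇒ <A|clear|clear>
min 3: Suck B + move + Suck A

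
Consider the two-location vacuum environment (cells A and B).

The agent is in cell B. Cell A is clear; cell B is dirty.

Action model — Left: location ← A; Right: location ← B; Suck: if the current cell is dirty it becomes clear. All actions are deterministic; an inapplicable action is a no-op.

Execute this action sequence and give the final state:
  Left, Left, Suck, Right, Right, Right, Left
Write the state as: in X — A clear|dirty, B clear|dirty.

1. Left → in A — A clear, B dirty
2. Left → in A — A clear, B dirty
3. Suck → in A — A clear, B dirty
4. Right → in B — A clear, B dirty
5. Right → in B — A clear, B dirty
6. Right → in B — A clear, B dirty
7. Left → in A — A clear, B dirty

in A — A clear, B dirty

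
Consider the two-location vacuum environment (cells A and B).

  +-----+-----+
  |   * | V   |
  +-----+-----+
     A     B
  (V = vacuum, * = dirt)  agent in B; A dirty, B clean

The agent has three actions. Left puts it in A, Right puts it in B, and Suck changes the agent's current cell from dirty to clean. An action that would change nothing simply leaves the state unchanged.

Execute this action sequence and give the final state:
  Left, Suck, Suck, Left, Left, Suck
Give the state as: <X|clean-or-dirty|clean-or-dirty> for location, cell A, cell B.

t=1 Left ⇒ <A|dirty|clean>
t=2 Suck ⇒ <A|clean|clean>
t=3 Suck ⇒ <A|clean|clean>
t=4 Left ⇒ <A|clean|clean>
t=5 Left ⇒ <A|clean|clean>
t=6 Suck ⇒ <A|clean|clean>

<A|clean|clean>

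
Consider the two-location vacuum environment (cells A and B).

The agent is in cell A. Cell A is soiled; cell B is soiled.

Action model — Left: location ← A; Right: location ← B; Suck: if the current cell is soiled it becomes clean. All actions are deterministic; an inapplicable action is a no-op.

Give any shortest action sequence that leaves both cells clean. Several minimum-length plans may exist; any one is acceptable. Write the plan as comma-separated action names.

Suck, Right, Suck

1) do Suck; now in A — A clean, B soiled
2) do Right; now in B — A clean, B soiled
3) do Suck; now in B — A clean, B clean
min 3: Suck A + move + Suck B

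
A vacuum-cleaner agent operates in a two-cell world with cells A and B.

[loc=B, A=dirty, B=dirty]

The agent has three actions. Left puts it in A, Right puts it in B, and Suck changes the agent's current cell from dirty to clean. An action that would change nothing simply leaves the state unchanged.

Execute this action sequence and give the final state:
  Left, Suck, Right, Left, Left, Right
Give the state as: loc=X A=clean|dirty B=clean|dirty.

loc=B A=clean B=dirty

1) do Left; now loc=A A=dirty B=dirty
2) do Suck; now loc=A A=clean B=dirty
3) do Right; now loc=B A=clean B=dirty
4) do Left; now loc=A A=clean B=dirty
5) do Left; now loc=A A=clean B=dirty
6) do Right; now loc=B A=clean B=dirty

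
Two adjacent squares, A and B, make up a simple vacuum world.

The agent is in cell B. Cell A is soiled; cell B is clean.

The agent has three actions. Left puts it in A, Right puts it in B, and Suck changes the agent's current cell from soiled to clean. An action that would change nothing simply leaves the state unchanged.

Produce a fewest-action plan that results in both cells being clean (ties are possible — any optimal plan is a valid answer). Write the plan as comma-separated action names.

1) do Left; now <A|soiled|clean>
2) do Suck; now <A|clean|clean>
min 2: go A then Suck

Left, Suck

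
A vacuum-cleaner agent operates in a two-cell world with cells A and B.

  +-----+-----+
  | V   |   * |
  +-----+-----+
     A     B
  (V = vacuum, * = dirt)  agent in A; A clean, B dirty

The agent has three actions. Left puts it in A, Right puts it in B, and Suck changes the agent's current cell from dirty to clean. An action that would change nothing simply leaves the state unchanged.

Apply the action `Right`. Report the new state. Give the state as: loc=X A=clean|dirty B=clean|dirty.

loc=B A=clean B=dirty

start: loc=A A=clean B=dirty
step 1/1 (Right): loc=B A=clean B=dirty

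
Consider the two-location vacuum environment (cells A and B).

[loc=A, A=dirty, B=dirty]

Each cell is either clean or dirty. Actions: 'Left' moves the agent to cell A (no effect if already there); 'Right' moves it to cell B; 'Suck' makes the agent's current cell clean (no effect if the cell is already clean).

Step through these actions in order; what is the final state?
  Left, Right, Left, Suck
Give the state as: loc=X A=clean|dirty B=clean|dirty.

1) do Left; now loc=A A=dirty B=dirty
2) do Right; now loc=B A=dirty B=dirty
3) do Left; now loc=A A=dirty B=dirty
4) do Suck; now loc=A A=clean B=dirty

loc=A A=clean B=dirty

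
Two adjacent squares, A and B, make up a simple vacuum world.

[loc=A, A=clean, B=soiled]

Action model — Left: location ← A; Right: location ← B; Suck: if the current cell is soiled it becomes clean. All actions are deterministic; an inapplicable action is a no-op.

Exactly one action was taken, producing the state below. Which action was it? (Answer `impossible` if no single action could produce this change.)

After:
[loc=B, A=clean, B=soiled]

try  Left: in A — A clean, B soiled
try Right: in B — A clean, B soiled  ← match
try  Suck: in A — A clean, B soiled

Right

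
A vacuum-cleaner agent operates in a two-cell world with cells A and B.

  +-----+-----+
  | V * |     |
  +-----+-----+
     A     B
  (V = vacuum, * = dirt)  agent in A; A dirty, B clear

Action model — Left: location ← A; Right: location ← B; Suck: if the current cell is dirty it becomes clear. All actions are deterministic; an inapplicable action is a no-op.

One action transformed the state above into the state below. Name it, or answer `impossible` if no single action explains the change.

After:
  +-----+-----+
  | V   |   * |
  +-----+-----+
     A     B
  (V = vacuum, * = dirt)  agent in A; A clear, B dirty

try  Left: in A — A dirty, B clear
try Right: in B — A dirty, B clear
try  Suck: in A — A clear, B clear
no single action produces the after-state

impossible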